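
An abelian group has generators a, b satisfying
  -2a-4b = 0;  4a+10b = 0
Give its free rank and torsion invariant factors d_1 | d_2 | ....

rank_ℚ(R)=2; free=2−2=0
SNF(R) diag = [2, 2] → torsion [2, 2]

Answer: M ≅ ℤ/2 ⊕ ℤ/2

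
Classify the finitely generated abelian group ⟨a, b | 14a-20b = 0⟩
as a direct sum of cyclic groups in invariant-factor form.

Answer: M ≅ ℤ^1 ⊕ ℤ/2

Derivation:
rank_ℚ(R)=1; free=2−1=1
SNF(R) diag = [2] → torsion [2]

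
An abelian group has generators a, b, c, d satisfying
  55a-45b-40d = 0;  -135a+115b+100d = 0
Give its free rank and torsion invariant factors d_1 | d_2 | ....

Answer: M ≅ ℤ^2 ⊕ ℤ/5 ⊕ ℤ/10

Derivation:
rank_ℚ(R)=2; free=4−2=2
SNF(R) diag = [5, 10] → torsion [5, 10]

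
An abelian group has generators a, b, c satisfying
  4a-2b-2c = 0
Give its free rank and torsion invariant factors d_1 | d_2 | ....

Answer: M ≅ ℤ^2 ⊕ ℤ/2

Derivation:
rank_ℚ(R)=1; free=3−1=2
SNF(R) diag = [2] → torsion [2]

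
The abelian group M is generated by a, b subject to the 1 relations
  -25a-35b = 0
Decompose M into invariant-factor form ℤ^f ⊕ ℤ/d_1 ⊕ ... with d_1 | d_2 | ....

Answer: M ≅ ℤ^1 ⊕ ℤ/5

Derivation:
rank_ℚ(R)=1; free=2−1=1
SNF(R) diag = [5] → torsion [5]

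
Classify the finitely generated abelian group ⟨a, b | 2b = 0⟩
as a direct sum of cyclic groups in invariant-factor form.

Answer: M ≅ ℤ^1 ⊕ ℤ/2

Derivation:
rank_ℚ(R)=1; free=2−1=1
SNF(R) diag = [2] → torsion [2]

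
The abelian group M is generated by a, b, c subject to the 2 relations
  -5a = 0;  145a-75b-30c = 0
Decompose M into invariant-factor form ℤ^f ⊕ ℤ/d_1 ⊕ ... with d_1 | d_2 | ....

rank_ℚ(R)=2; free=3−2=1
SNF(R) diag = [5, 15] → torsion [5, 15]

Answer: M ≅ ℤ^1 ⊕ ℤ/5 ⊕ ℤ/15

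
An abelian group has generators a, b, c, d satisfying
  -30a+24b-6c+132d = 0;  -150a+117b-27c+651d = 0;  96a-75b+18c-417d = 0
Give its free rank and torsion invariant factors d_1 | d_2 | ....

rank_ℚ(R)=3; free=4−3=1
SNF(R) diag = [3, 3, 6] → torsion [3, 3, 6]

Answer: M ≅ ℤ^1 ⊕ ℤ/3 ⊕ ℤ/3 ⊕ ℤ/6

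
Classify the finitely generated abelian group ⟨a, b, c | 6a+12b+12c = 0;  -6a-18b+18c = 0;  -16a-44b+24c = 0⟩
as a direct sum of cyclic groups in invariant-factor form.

rank_ℚ(R)=3; free=3−3=0
SNF(R) diag = [2, 6, 12] → torsion [2, 6, 12]

Answer: M ≅ ℤ/2 ⊕ ℤ/6 ⊕ ℤ/12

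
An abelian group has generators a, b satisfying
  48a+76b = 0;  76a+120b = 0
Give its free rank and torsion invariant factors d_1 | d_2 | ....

Answer: M ≅ ℤ/4 ⊕ ℤ/4

Derivation:
rank_ℚ(R)=2; free=2−2=0
SNF(R) diag = [4, 4] → torsion [4, 4]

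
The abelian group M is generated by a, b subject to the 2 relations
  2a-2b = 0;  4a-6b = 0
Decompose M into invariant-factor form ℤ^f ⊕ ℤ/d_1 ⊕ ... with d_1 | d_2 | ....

rank_ℚ(R)=2; free=2−2=0
SNF(R) diag = [2, 2] → torsion [2, 2]

Answer: M ≅ ℤ/2 ⊕ ℤ/2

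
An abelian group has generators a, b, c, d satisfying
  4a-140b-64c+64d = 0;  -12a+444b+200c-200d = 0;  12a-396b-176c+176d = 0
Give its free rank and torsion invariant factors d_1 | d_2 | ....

rank_ℚ(R)=3; free=4−3=1
SNF(R) diag = [4, 8, 24] → torsion [4, 8, 24]

Answer: M ≅ ℤ^1 ⊕ ℤ/4 ⊕ ℤ/8 ⊕ ℤ/24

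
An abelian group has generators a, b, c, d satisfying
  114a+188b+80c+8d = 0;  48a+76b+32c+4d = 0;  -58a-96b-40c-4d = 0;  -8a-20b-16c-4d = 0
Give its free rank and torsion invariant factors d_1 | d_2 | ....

rank_ℚ(R)=4; free=4−4=0
SNF(R) diag = [2, 4, 8, 24] → torsion [2, 4, 8, 24]

Answer: M ≅ ℤ/2 ⊕ ℤ/4 ⊕ ℤ/8 ⊕ ℤ/24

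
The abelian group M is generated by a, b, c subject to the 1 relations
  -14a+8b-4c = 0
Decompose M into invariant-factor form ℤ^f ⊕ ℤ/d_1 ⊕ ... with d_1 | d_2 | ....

rank_ℚ(R)=1; free=3−1=2
SNF(R) diag = [2] → torsion [2]

Answer: M ≅ ℤ^2 ⊕ ℤ/2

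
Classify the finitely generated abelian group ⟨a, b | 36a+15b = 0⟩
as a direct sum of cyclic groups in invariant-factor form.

rank_ℚ(R)=1; free=2−1=1
SNF(R) diag = [3] → torsion [3]

Answer: M ≅ ℤ^1 ⊕ ℤ/3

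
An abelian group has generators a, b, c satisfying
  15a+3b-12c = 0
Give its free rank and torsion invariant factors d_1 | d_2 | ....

rank_ℚ(R)=1; free=3−1=2
SNF(R) diag = [3] → torsion [3]

Answer: M ≅ ℤ^2 ⊕ ℤ/3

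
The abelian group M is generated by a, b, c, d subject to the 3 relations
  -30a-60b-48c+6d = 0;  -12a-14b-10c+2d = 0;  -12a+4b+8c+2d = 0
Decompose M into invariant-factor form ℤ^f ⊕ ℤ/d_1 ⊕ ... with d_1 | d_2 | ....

Answer: M ≅ ℤ^1 ⊕ ℤ/2 ⊕ ℤ/6 ⊕ ℤ/18

Derivation:
rank_ℚ(R)=3; free=4−3=1
SNF(R) diag = [2, 6, 18] → torsion [2, 6, 18]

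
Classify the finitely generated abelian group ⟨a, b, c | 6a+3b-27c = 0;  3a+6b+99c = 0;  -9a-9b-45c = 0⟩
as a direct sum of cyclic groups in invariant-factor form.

Answer: M ≅ ℤ/3 ⊕ ℤ/9 ⊕ ℤ/27

Derivation:
rank_ℚ(R)=3; free=3−3=0
SNF(R) diag = [3, 9, 27] → torsion [3, 9, 27]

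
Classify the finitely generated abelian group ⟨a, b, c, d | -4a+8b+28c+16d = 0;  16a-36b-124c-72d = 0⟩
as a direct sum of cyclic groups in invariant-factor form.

rank_ℚ(R)=2; free=4−2=2
SNF(R) diag = [4, 4] → torsion [4, 4]

Answer: M ≅ ℤ^2 ⊕ ℤ/4 ⊕ ℤ/4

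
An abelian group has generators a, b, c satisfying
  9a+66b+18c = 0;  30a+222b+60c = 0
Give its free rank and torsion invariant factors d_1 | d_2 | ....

Answer: M ≅ ℤ^1 ⊕ ℤ/3 ⊕ ℤ/6

Derivation:
rank_ℚ(R)=2; free=3−2=1
SNF(R) diag = [3, 6] → torsion [3, 6]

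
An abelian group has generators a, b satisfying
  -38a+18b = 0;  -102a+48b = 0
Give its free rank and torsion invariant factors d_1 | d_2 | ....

Answer: M ≅ ℤ/2 ⊕ ℤ/6

Derivation:
rank_ℚ(R)=2; free=2−2=0
SNF(R) diag = [2, 6] → torsion [2, 6]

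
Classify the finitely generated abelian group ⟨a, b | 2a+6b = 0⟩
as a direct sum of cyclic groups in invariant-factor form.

rank_ℚ(R)=1; free=2−1=1
SNF(R) diag = [2] → torsion [2]

Answer: M ≅ ℤ^1 ⊕ ℤ/2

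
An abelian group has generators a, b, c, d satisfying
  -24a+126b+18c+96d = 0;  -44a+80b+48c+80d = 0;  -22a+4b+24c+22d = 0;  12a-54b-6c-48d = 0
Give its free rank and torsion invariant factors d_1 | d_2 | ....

Answer: M ≅ ℤ/2 ⊕ ℤ/6 ⊕ ℤ/12 ⊕ ℤ/36

Derivation:
rank_ℚ(R)=4; free=4−4=0
SNF(R) diag = [2, 6, 12, 36] → torsion [2, 6, 12, 36]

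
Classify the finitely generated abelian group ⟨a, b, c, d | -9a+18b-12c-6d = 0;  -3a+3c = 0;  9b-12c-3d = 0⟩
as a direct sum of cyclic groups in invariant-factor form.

rank_ℚ(R)=3; free=4−3=1
SNF(R) diag = [3, 3, 3] → torsion [3, 3, 3]

Answer: M ≅ ℤ^1 ⊕ ℤ/3 ⊕ ℤ/3 ⊕ ℤ/3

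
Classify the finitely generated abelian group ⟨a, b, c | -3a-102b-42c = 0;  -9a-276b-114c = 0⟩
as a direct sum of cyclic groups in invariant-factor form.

rank_ℚ(R)=2; free=3−2=1
SNF(R) diag = [3, 6] → torsion [3, 6]

Answer: M ≅ ℤ^1 ⊕ ℤ/3 ⊕ ℤ/6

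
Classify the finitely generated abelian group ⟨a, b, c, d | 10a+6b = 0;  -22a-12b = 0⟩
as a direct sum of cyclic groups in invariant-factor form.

rank_ℚ(R)=2; free=4−2=2
SNF(R) diag = [2, 6] → torsion [2, 6]

Answer: M ≅ ℤ^2 ⊕ ℤ/2 ⊕ ℤ/6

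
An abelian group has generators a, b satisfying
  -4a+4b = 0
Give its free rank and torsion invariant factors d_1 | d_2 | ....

Answer: M ≅ ℤ^1 ⊕ ℤ/4

Derivation:
rank_ℚ(R)=1; free=2−1=1
SNF(R) diag = [4] → torsion [4]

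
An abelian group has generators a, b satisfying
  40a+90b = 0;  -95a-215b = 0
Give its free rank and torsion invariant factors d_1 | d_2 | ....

rank_ℚ(R)=2; free=2−2=0
SNF(R) diag = [5, 10] → torsion [5, 10]

Answer: M ≅ ℤ/5 ⊕ ℤ/10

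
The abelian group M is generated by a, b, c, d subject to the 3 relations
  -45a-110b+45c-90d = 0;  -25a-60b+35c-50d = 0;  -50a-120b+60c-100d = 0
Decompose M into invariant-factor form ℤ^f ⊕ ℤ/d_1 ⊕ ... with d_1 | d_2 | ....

rank_ℚ(R)=3; free=4−3=1
SNF(R) diag = [5, 10, 10] → torsion [5, 10, 10]

Answer: M ≅ ℤ^1 ⊕ ℤ/5 ⊕ ℤ/10 ⊕ ℤ/10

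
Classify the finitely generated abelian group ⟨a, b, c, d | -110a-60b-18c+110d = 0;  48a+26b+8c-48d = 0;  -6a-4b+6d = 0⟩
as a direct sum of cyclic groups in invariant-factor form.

Answer: M ≅ ℤ^1 ⊕ ℤ/2 ⊕ ℤ/2 ⊕ ℤ/2

Derivation:
rank_ℚ(R)=3; free=4−3=1
SNF(R) diag = [2, 2, 2] → torsion [2, 2, 2]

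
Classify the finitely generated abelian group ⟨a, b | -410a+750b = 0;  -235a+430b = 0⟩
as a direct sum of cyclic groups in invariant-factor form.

Answer: M ≅ ℤ/5 ⊕ ℤ/10

Derivation:
rank_ℚ(R)=2; free=2−2=0
SNF(R) diag = [5, 10] → torsion [5, 10]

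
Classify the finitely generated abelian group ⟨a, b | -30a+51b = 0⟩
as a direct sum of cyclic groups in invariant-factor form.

rank_ℚ(R)=1; free=2−1=1
SNF(R) diag = [3] → torsion [3]

Answer: M ≅ ℤ^1 ⊕ ℤ/3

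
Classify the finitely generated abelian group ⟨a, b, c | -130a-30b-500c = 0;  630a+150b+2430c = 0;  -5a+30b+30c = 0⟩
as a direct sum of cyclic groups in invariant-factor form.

rank_ℚ(R)=3; free=3−3=0
SNF(R) diag = [5, 10, 30] → torsion [5, 10, 30]

Answer: M ≅ ℤ/5 ⊕ ℤ/10 ⊕ ℤ/30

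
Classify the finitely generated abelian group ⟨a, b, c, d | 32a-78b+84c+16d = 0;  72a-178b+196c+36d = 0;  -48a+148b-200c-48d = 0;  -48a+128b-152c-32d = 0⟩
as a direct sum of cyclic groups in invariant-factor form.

Answer: M ≅ ℤ/2 ⊕ ℤ/4 ⊕ ℤ/8 ⊕ ℤ/16

Derivation:
rank_ℚ(R)=4; free=4−4=0
SNF(R) diag = [2, 4, 8, 16] → torsion [2, 4, 8, 16]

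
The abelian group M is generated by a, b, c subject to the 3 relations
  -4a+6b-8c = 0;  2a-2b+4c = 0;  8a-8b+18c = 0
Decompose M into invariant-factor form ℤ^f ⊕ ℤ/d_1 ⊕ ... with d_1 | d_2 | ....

rank_ℚ(R)=3; free=3−3=0
SNF(R) diag = [2, 2, 2] → torsion [2, 2, 2]

Answer: M ≅ ℤ/2 ⊕ ℤ/2 ⊕ ℤ/2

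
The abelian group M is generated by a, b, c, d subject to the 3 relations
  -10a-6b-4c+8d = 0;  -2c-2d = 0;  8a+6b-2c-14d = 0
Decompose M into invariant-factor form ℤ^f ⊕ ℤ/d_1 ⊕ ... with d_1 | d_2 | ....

Answer: M ≅ ℤ^1 ⊕ ℤ/2 ⊕ ℤ/2 ⊕ ℤ/6

Derivation:
rank_ℚ(R)=3; free=4−3=1
SNF(R) diag = [2, 2, 6] → torsion [2, 2, 6]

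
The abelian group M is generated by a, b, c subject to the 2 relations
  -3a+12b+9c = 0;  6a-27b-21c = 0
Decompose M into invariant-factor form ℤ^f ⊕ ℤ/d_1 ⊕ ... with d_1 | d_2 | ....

Answer: M ≅ ℤ^1 ⊕ ℤ/3 ⊕ ℤ/3

Derivation:
rank_ℚ(R)=2; free=3−2=1
SNF(R) diag = [3, 3] → torsion [3, 3]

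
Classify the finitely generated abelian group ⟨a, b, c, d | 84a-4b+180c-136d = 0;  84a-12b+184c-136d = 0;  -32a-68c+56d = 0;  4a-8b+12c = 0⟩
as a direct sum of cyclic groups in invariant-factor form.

Answer: M ≅ ℤ/4 ⊕ ℤ/4 ⊕ ℤ/4 ⊕ ℤ/8

Derivation:
rank_ℚ(R)=4; free=4−4=0
SNF(R) diag = [4, 4, 4, 8] → torsion [4, 4, 4, 8]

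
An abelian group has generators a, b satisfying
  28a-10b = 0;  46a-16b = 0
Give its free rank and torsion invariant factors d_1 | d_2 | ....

rank_ℚ(R)=2; free=2−2=0
SNF(R) diag = [2, 6] → torsion [2, 6]

Answer: M ≅ ℤ/2 ⊕ ℤ/6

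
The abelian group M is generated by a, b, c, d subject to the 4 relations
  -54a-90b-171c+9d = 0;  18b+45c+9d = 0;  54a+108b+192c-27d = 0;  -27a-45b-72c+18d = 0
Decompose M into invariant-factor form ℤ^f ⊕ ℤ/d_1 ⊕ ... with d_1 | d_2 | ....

Answer: M ≅ ℤ/3 ⊕ ℤ/9 ⊕ ℤ/27 ⊕ ℤ/54

Derivation:
rank_ℚ(R)=4; free=4−4=0
SNF(R) diag = [3, 9, 27, 54] → torsion [3, 9, 27, 54]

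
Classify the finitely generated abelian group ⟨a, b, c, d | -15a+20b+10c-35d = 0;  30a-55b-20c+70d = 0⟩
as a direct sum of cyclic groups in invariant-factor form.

Answer: M ≅ ℤ^2 ⊕ ℤ/5 ⊕ ℤ/15

Derivation:
rank_ℚ(R)=2; free=4−2=2
SNF(R) diag = [5, 15] → torsion [5, 15]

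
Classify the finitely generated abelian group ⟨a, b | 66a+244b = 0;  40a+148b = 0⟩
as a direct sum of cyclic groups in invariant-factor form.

rank_ℚ(R)=2; free=2−2=0
SNF(R) diag = [2, 4] → torsion [2, 4]

Answer: M ≅ ℤ/2 ⊕ ℤ/4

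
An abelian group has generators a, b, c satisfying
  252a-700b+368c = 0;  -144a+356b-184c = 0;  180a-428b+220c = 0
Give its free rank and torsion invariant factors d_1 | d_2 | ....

rank_ℚ(R)=3; free=3−3=0
SNF(R) diag = [4, 12, 36] → torsion [4, 12, 36]

Answer: M ≅ ℤ/4 ⊕ ℤ/12 ⊕ ℤ/36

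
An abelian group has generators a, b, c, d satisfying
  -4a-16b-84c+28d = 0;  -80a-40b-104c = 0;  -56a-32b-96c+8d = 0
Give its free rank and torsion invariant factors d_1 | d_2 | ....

rank_ℚ(R)=3; free=4−3=1
SNF(R) diag = [4, 8, 24] → torsion [4, 8, 24]

Answer: M ≅ ℤ^1 ⊕ ℤ/4 ⊕ ℤ/8 ⊕ ℤ/24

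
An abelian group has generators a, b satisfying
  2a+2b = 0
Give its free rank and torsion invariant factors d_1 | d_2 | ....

rank_ℚ(R)=1; free=2−1=1
SNF(R) diag = [2] → torsion [2]

Answer: M ≅ ℤ^1 ⊕ ℤ/2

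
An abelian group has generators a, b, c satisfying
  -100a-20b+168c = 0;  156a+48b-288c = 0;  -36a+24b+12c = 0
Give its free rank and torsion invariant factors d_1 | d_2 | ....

Answer: M ≅ ℤ/4 ⊕ ℤ/12 ⊕ ℤ/12

Derivation:
rank_ℚ(R)=3; free=3−3=0
SNF(R) diag = [4, 12, 12] → torsion [4, 12, 12]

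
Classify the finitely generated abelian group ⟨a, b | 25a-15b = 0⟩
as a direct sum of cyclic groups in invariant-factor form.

Answer: M ≅ ℤ^1 ⊕ ℤ/5

Derivation:
rank_ℚ(R)=1; free=2−1=1
SNF(R) diag = [5] → torsion [5]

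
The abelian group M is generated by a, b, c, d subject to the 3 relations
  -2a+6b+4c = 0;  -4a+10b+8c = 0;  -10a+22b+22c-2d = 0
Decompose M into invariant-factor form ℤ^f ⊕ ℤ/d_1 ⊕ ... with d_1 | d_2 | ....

rank_ℚ(R)=3; free=4−3=1
SNF(R) diag = [2, 2, 2] → torsion [2, 2, 2]

Answer: M ≅ ℤ^1 ⊕ ℤ/2 ⊕ ℤ/2 ⊕ ℤ/2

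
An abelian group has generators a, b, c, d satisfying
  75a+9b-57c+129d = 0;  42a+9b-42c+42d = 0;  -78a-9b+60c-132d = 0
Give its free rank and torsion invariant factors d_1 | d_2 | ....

rank_ℚ(R)=3; free=4−3=1
SNF(R) diag = [3, 9, 18] → torsion [3, 9, 18]

Answer: M ≅ ℤ^1 ⊕ ℤ/3 ⊕ ℤ/9 ⊕ ℤ/18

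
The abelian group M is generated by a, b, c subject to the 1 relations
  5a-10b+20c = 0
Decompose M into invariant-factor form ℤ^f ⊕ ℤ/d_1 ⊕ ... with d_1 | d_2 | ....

rank_ℚ(R)=1; free=3−1=2
SNF(R) diag = [5] → torsion [5]

Answer: M ≅ ℤ^2 ⊕ ℤ/5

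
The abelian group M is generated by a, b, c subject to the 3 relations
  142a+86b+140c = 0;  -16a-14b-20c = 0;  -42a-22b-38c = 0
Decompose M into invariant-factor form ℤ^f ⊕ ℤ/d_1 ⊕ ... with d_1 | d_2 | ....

rank_ℚ(R)=3; free=3−3=0
SNF(R) diag = [2, 2, 6] → torsion [2, 2, 6]

Answer: M ≅ ℤ/2 ⊕ ℤ/2 ⊕ ℤ/6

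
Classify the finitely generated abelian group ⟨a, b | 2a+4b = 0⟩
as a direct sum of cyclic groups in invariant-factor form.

rank_ℚ(R)=1; free=2−1=1
SNF(R) diag = [2] → torsion [2]

Answer: M ≅ ℤ^1 ⊕ ℤ/2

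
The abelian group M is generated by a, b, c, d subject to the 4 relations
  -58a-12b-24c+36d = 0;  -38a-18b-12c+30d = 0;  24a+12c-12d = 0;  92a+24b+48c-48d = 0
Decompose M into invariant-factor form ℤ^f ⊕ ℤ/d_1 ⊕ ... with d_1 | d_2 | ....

Answer: M ≅ ℤ/2 ⊕ ℤ/6 ⊕ ℤ/12 ⊕ ℤ/24

Derivation:
rank_ℚ(R)=4; free=4−4=0
SNF(R) diag = [2, 6, 12, 24] → torsion [2, 6, 12, 24]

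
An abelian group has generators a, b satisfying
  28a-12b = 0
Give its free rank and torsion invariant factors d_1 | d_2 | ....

Answer: M ≅ ℤ^1 ⊕ ℤ/4

Derivation:
rank_ℚ(R)=1; free=2−1=1
SNF(R) diag = [4] → torsion [4]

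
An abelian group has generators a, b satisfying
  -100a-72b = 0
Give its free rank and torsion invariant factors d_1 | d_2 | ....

Answer: M ≅ ℤ^1 ⊕ ℤ/4

Derivation:
rank_ℚ(R)=1; free=2−1=1
SNF(R) diag = [4] → torsion [4]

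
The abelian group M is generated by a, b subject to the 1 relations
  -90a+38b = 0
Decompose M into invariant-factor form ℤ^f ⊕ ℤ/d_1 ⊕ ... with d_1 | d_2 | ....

Answer: M ≅ ℤ^1 ⊕ ℤ/2

Derivation:
rank_ℚ(R)=1; free=2−1=1
SNF(R) diag = [2] → torsion [2]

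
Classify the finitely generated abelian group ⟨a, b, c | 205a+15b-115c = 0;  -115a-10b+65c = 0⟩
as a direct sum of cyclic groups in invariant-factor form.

rank_ℚ(R)=2; free=3−2=1
SNF(R) diag = [5, 5] → torsion [5, 5]

Answer: M ≅ ℤ^1 ⊕ ℤ/5 ⊕ ℤ/5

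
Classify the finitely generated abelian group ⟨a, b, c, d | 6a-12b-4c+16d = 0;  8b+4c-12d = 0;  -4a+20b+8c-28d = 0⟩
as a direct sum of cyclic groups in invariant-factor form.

Answer: M ≅ ℤ^1 ⊕ ℤ/2 ⊕ ℤ/4 ⊕ ℤ/4

Derivation:
rank_ℚ(R)=3; free=4−3=1
SNF(R) diag = [2, 4, 4] → torsion [2, 4, 4]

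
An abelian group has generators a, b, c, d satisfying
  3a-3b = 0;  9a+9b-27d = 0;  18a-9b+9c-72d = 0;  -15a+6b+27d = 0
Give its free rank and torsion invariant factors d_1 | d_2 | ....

rank_ℚ(R)=4; free=4−4=0
SNF(R) diag = [3, 9, 9, 27] → torsion [3, 9, 9, 27]

Answer: M ≅ ℤ/3 ⊕ ℤ/9 ⊕ ℤ/9 ⊕ ℤ/27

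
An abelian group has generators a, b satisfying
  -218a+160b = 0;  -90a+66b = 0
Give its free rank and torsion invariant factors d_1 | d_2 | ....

rank_ℚ(R)=2; free=2−2=0
SNF(R) diag = [2, 6] → torsion [2, 6]

Answer: M ≅ ℤ/2 ⊕ ℤ/6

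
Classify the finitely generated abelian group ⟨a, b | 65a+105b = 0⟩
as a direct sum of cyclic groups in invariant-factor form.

rank_ℚ(R)=1; free=2−1=1
SNF(R) diag = [5] → torsion [5]

Answer: M ≅ ℤ^1 ⊕ ℤ/5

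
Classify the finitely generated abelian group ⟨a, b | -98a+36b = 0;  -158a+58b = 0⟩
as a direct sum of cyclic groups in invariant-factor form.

Answer: M ≅ ℤ/2 ⊕ ℤ/2

Derivation:
rank_ℚ(R)=2; free=2−2=0
SNF(R) diag = [2, 2] → torsion [2, 2]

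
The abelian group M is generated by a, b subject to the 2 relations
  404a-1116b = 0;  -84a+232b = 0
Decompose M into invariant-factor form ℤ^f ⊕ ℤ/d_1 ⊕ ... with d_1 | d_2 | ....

rank_ℚ(R)=2; free=2−2=0
SNF(R) diag = [4, 4] → torsion [4, 4]

Answer: M ≅ ℤ/4 ⊕ ℤ/4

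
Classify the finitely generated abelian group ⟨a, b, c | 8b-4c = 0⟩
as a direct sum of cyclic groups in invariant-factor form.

rank_ℚ(R)=1; free=3−1=2
SNF(R) diag = [4] → torsion [4]

Answer: M ≅ ℤ^2 ⊕ ℤ/4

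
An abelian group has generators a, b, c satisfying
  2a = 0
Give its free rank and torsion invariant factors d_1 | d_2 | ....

rank_ℚ(R)=1; free=3−1=2
SNF(R) diag = [2] → torsion [2]

Answer: M ≅ ℤ^2 ⊕ ℤ/2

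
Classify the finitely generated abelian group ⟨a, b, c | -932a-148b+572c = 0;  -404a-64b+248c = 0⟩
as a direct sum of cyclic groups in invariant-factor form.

rank_ℚ(R)=2; free=3−2=1
SNF(R) diag = [4, 12] → torsion [4, 12]

Answer: M ≅ ℤ^1 ⊕ ℤ/4 ⊕ ℤ/12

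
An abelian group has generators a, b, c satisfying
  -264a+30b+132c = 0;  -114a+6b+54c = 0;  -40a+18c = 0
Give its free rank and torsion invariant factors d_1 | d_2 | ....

rank_ℚ(R)=3; free=3−3=0
SNF(R) diag = [2, 6, 6] → torsion [2, 6, 6]

Answer: M ≅ ℤ/2 ⊕ ℤ/6 ⊕ ℤ/6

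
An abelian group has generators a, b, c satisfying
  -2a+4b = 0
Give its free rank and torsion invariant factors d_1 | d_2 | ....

rank_ℚ(R)=1; free=3−1=2
SNF(R) diag = [2] → torsion [2]

Answer: M ≅ ℤ^2 ⊕ ℤ/2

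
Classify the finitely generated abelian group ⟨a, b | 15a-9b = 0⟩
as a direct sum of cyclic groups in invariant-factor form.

Answer: M ≅ ℤ^1 ⊕ ℤ/3

Derivation:
rank_ℚ(R)=1; free=2−1=1
SNF(R) diag = [3] → torsion [3]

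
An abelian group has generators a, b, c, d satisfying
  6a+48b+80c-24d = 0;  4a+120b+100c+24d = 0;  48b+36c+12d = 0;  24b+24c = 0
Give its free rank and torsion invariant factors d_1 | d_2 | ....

rank_ℚ(R)=4; free=4−4=0
SNF(R) diag = [2, 4, 12, 24] → torsion [2, 4, 12, 24]

Answer: M ≅ ℤ/2 ⊕ ℤ/4 ⊕ ℤ/12 ⊕ ℤ/24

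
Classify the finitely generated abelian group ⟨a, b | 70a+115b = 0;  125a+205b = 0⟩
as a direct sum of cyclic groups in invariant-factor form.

Answer: M ≅ ℤ/5 ⊕ ℤ/5

Derivation:
rank_ℚ(R)=2; free=2−2=0
SNF(R) diag = [5, 5] → torsion [5, 5]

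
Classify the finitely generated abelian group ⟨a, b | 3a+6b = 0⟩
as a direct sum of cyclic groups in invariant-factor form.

rank_ℚ(R)=1; free=2−1=1
SNF(R) diag = [3] → torsion [3]

Answer: M ≅ ℤ^1 ⊕ ℤ/3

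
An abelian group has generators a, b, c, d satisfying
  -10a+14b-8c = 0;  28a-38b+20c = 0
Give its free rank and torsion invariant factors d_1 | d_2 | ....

rank_ℚ(R)=2; free=4−2=2
SNF(R) diag = [2, 6] → torsion [2, 6]

Answer: M ≅ ℤ^2 ⊕ ℤ/2 ⊕ ℤ/6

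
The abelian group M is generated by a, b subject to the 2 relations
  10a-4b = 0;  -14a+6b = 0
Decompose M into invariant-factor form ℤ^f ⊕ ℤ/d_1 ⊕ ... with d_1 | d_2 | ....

Answer: M ≅ ℤ/2 ⊕ ℤ/2

Derivation:
rank_ℚ(R)=2; free=2−2=0
SNF(R) diag = [2, 2] → torsion [2, 2]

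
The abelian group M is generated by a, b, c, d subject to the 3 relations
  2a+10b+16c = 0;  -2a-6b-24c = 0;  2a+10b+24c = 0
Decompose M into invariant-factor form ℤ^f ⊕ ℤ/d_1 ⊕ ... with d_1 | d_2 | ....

Answer: M ≅ ℤ^1 ⊕ ℤ/2 ⊕ ℤ/4 ⊕ ℤ/8

Derivation:
rank_ℚ(R)=3; free=4−3=1
SNF(R) diag = [2, 4, 8] → torsion [2, 4, 8]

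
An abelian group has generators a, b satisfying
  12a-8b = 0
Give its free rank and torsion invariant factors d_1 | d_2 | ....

rank_ℚ(R)=1; free=2−1=1
SNF(R) diag = [4] → torsion [4]

Answer: M ≅ ℤ^1 ⊕ ℤ/4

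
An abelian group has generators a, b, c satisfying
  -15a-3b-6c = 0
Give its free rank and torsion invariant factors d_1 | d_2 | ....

rank_ℚ(R)=1; free=3−1=2
SNF(R) diag = [3] → torsion [3]

Answer: M ≅ ℤ^2 ⊕ ℤ/3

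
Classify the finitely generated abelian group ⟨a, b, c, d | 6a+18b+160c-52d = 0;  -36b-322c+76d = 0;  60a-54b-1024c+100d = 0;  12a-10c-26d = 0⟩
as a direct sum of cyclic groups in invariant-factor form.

Answer: M ≅ ℤ/2 ⊕ ℤ/6 ⊕ ℤ/18 ⊕ ℤ/54

Derivation:
rank_ℚ(R)=4; free=4−4=0
SNF(R) diag = [2, 6, 18, 54] → torsion [2, 6, 18, 54]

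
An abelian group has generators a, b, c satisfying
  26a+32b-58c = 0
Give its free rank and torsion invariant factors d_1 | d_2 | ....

rank_ℚ(R)=1; free=3−1=2
SNF(R) diag = [2] → torsion [2]

Answer: M ≅ ℤ^2 ⊕ ℤ/2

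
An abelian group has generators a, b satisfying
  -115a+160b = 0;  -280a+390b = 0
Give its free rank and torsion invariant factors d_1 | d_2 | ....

Answer: M ≅ ℤ/5 ⊕ ℤ/10

Derivation:
rank_ℚ(R)=2; free=2−2=0
SNF(R) diag = [5, 10] → torsion [5, 10]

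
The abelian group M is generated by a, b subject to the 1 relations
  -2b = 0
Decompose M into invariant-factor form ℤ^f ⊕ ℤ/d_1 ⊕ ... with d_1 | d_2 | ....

rank_ℚ(R)=1; free=2−1=1
SNF(R) diag = [2] → torsion [2]

Answer: M ≅ ℤ^1 ⊕ ℤ/2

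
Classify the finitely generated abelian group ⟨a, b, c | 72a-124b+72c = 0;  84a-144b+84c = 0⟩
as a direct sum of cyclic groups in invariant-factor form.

Answer: M ≅ ℤ^1 ⊕ ℤ/4 ⊕ ℤ/12

Derivation:
rank_ℚ(R)=2; free=3−2=1
SNF(R) diag = [4, 12] → torsion [4, 12]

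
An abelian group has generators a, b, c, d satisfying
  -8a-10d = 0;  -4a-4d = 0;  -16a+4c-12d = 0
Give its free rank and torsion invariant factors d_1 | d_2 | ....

Answer: M ≅ ℤ^1 ⊕ ℤ/2 ⊕ ℤ/4 ⊕ ℤ/4

Derivation:
rank_ℚ(R)=3; free=4−3=1
SNF(R) diag = [2, 4, 4] → torsion [2, 4, 4]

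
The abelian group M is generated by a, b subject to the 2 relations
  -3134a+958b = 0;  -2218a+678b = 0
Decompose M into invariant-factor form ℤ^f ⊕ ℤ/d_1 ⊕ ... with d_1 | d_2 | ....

rank_ℚ(R)=2; free=2−2=0
SNF(R) diag = [2, 4] → torsion [2, 4]

Answer: M ≅ ℤ/2 ⊕ ℤ/4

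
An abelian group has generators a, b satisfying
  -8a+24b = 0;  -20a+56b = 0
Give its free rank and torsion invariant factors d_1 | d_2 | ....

rank_ℚ(R)=2; free=2−2=0
SNF(R) diag = [4, 8] → torsion [4, 8]

Answer: M ≅ ℤ/4 ⊕ ℤ/8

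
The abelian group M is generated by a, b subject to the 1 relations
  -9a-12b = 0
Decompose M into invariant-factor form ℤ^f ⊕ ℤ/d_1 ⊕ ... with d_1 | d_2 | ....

Answer: M ≅ ℤ^1 ⊕ ℤ/3

Derivation:
rank_ℚ(R)=1; free=2−1=1
SNF(R) diag = [3] → torsion [3]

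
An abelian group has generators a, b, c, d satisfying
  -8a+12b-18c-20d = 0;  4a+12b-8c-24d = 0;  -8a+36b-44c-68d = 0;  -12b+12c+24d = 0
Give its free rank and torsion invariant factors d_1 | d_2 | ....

rank_ℚ(R)=4; free=4−4=0
SNF(R) diag = [2, 4, 4, 12] → torsion [2, 4, 4, 12]

Answer: M ≅ ℤ/2 ⊕ ℤ/4 ⊕ ℤ/4 ⊕ ℤ/12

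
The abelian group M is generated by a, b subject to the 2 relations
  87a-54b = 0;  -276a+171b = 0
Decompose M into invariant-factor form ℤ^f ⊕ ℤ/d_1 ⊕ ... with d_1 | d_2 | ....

Answer: M ≅ ℤ/3 ⊕ ℤ/9

Derivation:
rank_ℚ(R)=2; free=2−2=0
SNF(R) diag = [3, 9] → torsion [3, 9]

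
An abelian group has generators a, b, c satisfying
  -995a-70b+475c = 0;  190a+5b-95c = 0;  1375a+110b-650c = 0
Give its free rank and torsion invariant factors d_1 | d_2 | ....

rank_ℚ(R)=3; free=3−3=0
SNF(R) diag = [5, 15, 45] → torsion [5, 15, 45]

Answer: M ≅ ℤ/5 ⊕ ℤ/15 ⊕ ℤ/45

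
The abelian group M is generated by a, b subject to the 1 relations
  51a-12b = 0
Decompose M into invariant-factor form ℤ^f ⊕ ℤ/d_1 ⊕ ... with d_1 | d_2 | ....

Answer: M ≅ ℤ^1 ⊕ ℤ/3

Derivation:
rank_ℚ(R)=1; free=2−1=1
SNF(R) diag = [3] → torsion [3]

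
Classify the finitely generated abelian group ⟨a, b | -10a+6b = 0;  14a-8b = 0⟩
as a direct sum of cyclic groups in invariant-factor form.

Answer: M ≅ ℤ/2 ⊕ ℤ/2

Derivation:
rank_ℚ(R)=2; free=2−2=0
SNF(R) diag = [2, 2] → torsion [2, 2]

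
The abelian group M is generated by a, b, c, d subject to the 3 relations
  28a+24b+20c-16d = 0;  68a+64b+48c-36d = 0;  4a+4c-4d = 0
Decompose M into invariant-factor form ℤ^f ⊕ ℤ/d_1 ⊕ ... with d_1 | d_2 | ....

Answer: M ≅ ℤ^1 ⊕ ℤ/4 ⊕ ℤ/4 ⊕ ℤ/4

Derivation:
rank_ℚ(R)=3; free=4−3=1
SNF(R) diag = [4, 4, 4] → torsion [4, 4, 4]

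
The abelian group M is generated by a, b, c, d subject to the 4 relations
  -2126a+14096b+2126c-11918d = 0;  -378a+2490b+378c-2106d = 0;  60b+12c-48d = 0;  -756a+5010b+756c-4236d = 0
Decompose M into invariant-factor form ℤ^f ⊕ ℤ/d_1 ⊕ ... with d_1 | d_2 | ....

rank_ℚ(R)=4; free=4−4=0
SNF(R) diag = [2, 6, 12, 24] → torsion [2, 6, 12, 24]

Answer: M ≅ ℤ/2 ⊕ ℤ/6 ⊕ ℤ/12 ⊕ ℤ/24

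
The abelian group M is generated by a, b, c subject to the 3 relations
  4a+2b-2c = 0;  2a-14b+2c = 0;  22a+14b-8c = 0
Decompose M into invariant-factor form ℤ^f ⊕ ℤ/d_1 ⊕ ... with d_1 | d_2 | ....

Answer: M ≅ ℤ/2 ⊕ ℤ/6 ⊕ ℤ/18

Derivation:
rank_ℚ(R)=3; free=3−3=0
SNF(R) diag = [2, 6, 18] → torsion [2, 6, 18]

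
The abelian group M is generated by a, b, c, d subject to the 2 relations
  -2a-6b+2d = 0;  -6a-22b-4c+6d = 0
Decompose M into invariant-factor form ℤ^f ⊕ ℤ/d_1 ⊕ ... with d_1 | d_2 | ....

Answer: M ≅ ℤ^2 ⊕ ℤ/2 ⊕ ℤ/4

Derivation:
rank_ℚ(R)=2; free=4−2=2
SNF(R) diag = [2, 4] → torsion [2, 4]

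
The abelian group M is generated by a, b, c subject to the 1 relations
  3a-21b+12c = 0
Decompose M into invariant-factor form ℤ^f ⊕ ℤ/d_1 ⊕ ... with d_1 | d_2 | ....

rank_ℚ(R)=1; free=3−1=2
SNF(R) diag = [3] → torsion [3]

Answer: M ≅ ℤ^2 ⊕ ℤ/3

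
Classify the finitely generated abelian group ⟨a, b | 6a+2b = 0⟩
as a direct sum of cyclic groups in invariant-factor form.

rank_ℚ(R)=1; free=2−1=1
SNF(R) diag = [2] → torsion [2]

Answer: M ≅ ℤ^1 ⊕ ℤ/2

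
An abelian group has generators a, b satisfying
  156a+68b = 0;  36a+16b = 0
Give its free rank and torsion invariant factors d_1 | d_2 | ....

Answer: M ≅ ℤ/4 ⊕ ℤ/12

Derivation:
rank_ℚ(R)=2; free=2−2=0
SNF(R) diag = [4, 12] → torsion [4, 12]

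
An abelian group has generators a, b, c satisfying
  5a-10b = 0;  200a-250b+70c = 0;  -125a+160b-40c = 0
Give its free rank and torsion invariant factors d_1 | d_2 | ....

rank_ℚ(R)=3; free=3−3=0
SNF(R) diag = [5, 10, 30] → torsion [5, 10, 30]

Answer: M ≅ ℤ/5 ⊕ ℤ/10 ⊕ ℤ/30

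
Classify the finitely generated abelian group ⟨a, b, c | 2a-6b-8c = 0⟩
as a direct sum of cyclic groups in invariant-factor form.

Answer: M ≅ ℤ^2 ⊕ ℤ/2

Derivation:
rank_ℚ(R)=1; free=3−1=2
SNF(R) diag = [2] → torsion [2]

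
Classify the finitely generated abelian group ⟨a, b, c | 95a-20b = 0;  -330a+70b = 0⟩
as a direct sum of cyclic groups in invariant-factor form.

Answer: M ≅ ℤ^1 ⊕ ℤ/5 ⊕ ℤ/10

Derivation:
rank_ℚ(R)=2; free=3−2=1
SNF(R) diag = [5, 10] → torsion [5, 10]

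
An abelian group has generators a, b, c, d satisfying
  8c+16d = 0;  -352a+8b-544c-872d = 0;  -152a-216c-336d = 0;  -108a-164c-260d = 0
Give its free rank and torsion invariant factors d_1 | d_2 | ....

Answer: M ≅ ℤ/4 ⊕ ℤ/8 ⊕ ℤ/8 ⊕ ℤ/8

Derivation:
rank_ℚ(R)=4; free=4−4=0
SNF(R) diag = [4, 8, 8, 8] → torsion [4, 8, 8, 8]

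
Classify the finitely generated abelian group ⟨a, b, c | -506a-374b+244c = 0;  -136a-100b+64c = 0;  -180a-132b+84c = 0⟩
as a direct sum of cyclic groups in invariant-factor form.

rank_ℚ(R)=3; free=3−3=0
SNF(R) diag = [2, 4, 12] → torsion [2, 4, 12]

Answer: M ≅ ℤ/2 ⊕ ℤ/4 ⊕ ℤ/12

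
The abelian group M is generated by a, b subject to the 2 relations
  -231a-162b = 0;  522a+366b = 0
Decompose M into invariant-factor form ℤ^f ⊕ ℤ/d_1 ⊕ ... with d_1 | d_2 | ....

Answer: M ≅ ℤ/3 ⊕ ℤ/6

Derivation:
rank_ℚ(R)=2; free=2−2=0
SNF(R) diag = [3, 6] → torsion [3, 6]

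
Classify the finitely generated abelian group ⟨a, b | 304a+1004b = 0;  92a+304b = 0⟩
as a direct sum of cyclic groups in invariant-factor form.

rank_ℚ(R)=2; free=2−2=0
SNF(R) diag = [4, 12] → torsion [4, 12]

Answer: M ≅ ℤ/4 ⊕ ℤ/12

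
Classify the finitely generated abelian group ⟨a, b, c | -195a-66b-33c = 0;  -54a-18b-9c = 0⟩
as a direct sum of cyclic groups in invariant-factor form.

rank_ℚ(R)=2; free=3−2=1
SNF(R) diag = [3, 9] → torsion [3, 9]

Answer: M ≅ ℤ^1 ⊕ ℤ/3 ⊕ ℤ/9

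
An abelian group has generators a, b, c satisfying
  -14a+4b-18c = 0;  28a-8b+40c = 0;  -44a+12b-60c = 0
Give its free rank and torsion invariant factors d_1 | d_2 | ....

Answer: M ≅ ℤ/2 ⊕ ℤ/4 ⊕ ℤ/4

Derivation:
rank_ℚ(R)=3; free=3−3=0
SNF(R) diag = [2, 4, 4] → torsion [2, 4, 4]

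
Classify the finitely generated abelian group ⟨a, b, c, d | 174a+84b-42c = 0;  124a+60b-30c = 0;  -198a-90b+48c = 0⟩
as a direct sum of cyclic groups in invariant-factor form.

rank_ℚ(R)=3; free=4−3=1
SNF(R) diag = [2, 6, 6] → torsion [2, 6, 6]

Answer: M ≅ ℤ^1 ⊕ ℤ/2 ⊕ ℤ/6 ⊕ ℤ/6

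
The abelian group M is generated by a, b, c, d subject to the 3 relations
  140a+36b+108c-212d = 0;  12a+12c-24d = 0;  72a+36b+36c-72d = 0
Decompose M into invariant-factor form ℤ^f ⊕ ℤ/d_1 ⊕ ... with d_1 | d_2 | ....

rank_ℚ(R)=3; free=4−3=1
SNF(R) diag = [4, 12, 36] → torsion [4, 12, 36]

Answer: M ≅ ℤ^1 ⊕ ℤ/4 ⊕ ℤ/12 ⊕ ℤ/36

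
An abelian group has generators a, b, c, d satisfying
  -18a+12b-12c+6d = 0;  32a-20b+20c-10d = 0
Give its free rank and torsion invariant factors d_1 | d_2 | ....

rank_ℚ(R)=2; free=4−2=2
SNF(R) diag = [2, 6] → torsion [2, 6]

Answer: M ≅ ℤ^2 ⊕ ℤ/2 ⊕ ℤ/6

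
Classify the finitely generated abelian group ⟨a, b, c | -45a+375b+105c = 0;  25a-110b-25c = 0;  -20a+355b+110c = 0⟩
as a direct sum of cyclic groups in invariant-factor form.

rank_ℚ(R)=3; free=3−3=0
SNF(R) diag = [5, 15, 30] → torsion [5, 15, 30]

Answer: M ≅ ℤ/5 ⊕ ℤ/15 ⊕ ℤ/30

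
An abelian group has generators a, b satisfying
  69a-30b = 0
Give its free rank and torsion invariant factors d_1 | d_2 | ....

Answer: M ≅ ℤ^1 ⊕ ℤ/3

Derivation:
rank_ℚ(R)=1; free=2−1=1
SNF(R) diag = [3] → torsion [3]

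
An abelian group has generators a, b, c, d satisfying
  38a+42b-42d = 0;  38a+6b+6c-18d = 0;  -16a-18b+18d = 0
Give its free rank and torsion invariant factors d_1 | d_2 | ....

rank_ℚ(R)=3; free=4−3=1
SNF(R) diag = [2, 6, 6] → torsion [2, 6, 6]

Answer: M ≅ ℤ^1 ⊕ ℤ/2 ⊕ ℤ/6 ⊕ ℤ/6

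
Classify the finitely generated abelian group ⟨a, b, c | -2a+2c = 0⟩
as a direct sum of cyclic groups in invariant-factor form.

rank_ℚ(R)=1; free=3−1=2
SNF(R) diag = [2] → torsion [2]

Answer: M ≅ ℤ^2 ⊕ ℤ/2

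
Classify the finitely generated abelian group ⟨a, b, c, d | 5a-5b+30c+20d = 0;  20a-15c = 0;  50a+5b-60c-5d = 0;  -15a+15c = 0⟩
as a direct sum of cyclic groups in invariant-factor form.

rank_ℚ(R)=4; free=4−4=0
SNF(R) diag = [5, 5, 15, 15] → torsion [5, 5, 15, 15]

Answer: M ≅ ℤ/5 ⊕ ℤ/5 ⊕ ℤ/15 ⊕ ℤ/15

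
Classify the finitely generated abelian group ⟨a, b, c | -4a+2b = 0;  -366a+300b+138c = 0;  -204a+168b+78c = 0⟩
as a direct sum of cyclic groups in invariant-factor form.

Answer: M ≅ ℤ/2 ⊕ ℤ/6 ⊕ ℤ/6

Derivation:
rank_ℚ(R)=3; free=3−3=0
SNF(R) diag = [2, 6, 6] → torsion [2, 6, 6]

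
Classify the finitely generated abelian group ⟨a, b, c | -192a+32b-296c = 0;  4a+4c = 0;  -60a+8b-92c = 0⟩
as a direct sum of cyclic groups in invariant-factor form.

Answer: M ≅ ℤ/4 ⊕ ℤ/8 ⊕ ℤ/24

Derivation:
rank_ℚ(R)=3; free=3−3=0
SNF(R) diag = [4, 8, 24] → torsion [4, 8, 24]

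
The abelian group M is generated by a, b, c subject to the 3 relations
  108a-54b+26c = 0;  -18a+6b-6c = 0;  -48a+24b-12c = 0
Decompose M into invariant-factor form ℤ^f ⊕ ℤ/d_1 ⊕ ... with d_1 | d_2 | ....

rank_ℚ(R)=3; free=3−3=0
SNF(R) diag = [2, 6, 12] → torsion [2, 6, 12]

Answer: M ≅ ℤ/2 ⊕ ℤ/6 ⊕ ℤ/12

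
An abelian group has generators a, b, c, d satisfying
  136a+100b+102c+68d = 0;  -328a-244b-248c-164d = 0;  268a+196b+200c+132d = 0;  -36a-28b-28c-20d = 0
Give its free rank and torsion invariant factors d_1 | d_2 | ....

Answer: M ≅ ℤ/2 ⊕ ℤ/4 ⊕ ℤ/4 ⊕ ℤ/8

Derivation:
rank_ℚ(R)=4; free=4−4=0
SNF(R) diag = [2, 4, 4, 8] → torsion [2, 4, 4, 8]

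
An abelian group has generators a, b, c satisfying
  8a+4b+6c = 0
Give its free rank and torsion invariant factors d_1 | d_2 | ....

rank_ℚ(R)=1; free=3−1=2
SNF(R) diag = [2] → torsion [2]

Answer: M ≅ ℤ^2 ⊕ ℤ/2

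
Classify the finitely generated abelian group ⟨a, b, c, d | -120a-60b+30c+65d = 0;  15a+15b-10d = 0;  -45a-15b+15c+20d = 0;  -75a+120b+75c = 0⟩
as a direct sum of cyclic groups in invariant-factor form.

Answer: M ≅ ℤ/5 ⊕ ℤ/15 ⊕ ℤ/15 ⊕ ℤ/45

Derivation:
rank_ℚ(R)=4; free=4−4=0
SNF(R) diag = [5, 15, 15, 45] → torsion [5, 15, 15, 45]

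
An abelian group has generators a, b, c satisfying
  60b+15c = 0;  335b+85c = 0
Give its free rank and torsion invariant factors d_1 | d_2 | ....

rank_ℚ(R)=2; free=3−2=1
SNF(R) diag = [5, 15] → torsion [5, 15]

Answer: M ≅ ℤ^1 ⊕ ℤ/5 ⊕ ℤ/15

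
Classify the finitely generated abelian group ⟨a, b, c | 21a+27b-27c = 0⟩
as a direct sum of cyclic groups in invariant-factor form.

rank_ℚ(R)=1; free=3−1=2
SNF(R) diag = [3] → torsion [3]

Answer: M ≅ ℤ^2 ⊕ ℤ/3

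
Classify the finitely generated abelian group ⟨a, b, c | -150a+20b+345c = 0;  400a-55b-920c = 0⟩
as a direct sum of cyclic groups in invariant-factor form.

Answer: M ≅ ℤ^1 ⊕ ℤ/5 ⊕ ℤ/5

Derivation:
rank_ℚ(R)=2; free=3−2=1
SNF(R) diag = [5, 5] → torsion [5, 5]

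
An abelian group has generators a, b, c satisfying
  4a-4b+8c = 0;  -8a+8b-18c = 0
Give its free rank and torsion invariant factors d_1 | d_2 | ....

Answer: M ≅ ℤ^1 ⊕ ℤ/2 ⊕ ℤ/4

Derivation:
rank_ℚ(R)=2; free=3−2=1
SNF(R) diag = [2, 4] → torsion [2, 4]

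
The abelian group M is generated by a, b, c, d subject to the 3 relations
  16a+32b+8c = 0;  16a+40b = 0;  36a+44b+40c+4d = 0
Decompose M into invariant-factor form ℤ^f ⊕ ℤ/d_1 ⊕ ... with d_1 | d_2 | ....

rank_ℚ(R)=3; free=4−3=1
SNF(R) diag = [4, 8, 8] → torsion [4, 8, 8]

Answer: M ≅ ℤ^1 ⊕ ℤ/4 ⊕ ℤ/8 ⊕ ℤ/8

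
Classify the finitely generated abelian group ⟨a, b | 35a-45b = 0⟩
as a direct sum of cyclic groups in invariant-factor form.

Answer: M ≅ ℤ^1 ⊕ ℤ/5

Derivation:
rank_ℚ(R)=1; free=2−1=1
SNF(R) diag = [5] → torsion [5]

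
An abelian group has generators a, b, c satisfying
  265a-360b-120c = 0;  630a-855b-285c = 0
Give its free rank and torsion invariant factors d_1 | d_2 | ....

rank_ℚ(R)=2; free=3−2=1
SNF(R) diag = [5, 15] → torsion [5, 15]

Answer: M ≅ ℤ^1 ⊕ ℤ/5 ⊕ ℤ/15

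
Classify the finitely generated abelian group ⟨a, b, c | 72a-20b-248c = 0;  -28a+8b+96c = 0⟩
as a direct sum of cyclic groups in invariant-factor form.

rank_ℚ(R)=2; free=3−2=1
SNF(R) diag = [4, 4] → torsion [4, 4]

Answer: M ≅ ℤ^1 ⊕ ℤ/4 ⊕ ℤ/4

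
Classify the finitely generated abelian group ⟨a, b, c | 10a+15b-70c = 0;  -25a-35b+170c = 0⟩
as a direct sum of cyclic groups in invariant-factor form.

rank_ℚ(R)=2; free=3−2=1
SNF(R) diag = [5, 5] → torsion [5, 5]

Answer: M ≅ ℤ^1 ⊕ ℤ/5 ⊕ ℤ/5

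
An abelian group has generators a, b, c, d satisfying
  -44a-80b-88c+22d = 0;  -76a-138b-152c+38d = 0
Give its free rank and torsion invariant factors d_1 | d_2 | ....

rank_ℚ(R)=2; free=4−2=2
SNF(R) diag = [2, 2] → torsion [2, 2]

Answer: M ≅ ℤ^2 ⊕ ℤ/2 ⊕ ℤ/2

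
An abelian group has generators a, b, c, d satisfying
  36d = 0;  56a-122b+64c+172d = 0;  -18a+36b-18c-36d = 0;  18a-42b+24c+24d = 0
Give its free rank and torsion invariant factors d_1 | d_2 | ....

Answer: M ≅ ℤ/2 ⊕ ℤ/6 ⊕ ℤ/18 ⊕ ℤ/36

Derivation:
rank_ℚ(R)=4; free=4−4=0
SNF(R) diag = [2, 6, 18, 36] → torsion [2, 6, 18, 36]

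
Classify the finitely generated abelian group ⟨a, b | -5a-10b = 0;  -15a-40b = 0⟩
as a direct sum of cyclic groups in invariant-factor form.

Answer: M ≅ ℤ/5 ⊕ ℤ/10

Derivation:
rank_ℚ(R)=2; free=2−2=0
SNF(R) diag = [5, 10] → torsion [5, 10]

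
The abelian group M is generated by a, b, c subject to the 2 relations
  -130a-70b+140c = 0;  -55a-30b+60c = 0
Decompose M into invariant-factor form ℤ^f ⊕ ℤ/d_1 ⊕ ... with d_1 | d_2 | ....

rank_ℚ(R)=2; free=3−2=1
SNF(R) diag = [5, 10] → torsion [5, 10]

Answer: M ≅ ℤ^1 ⊕ ℤ/5 ⊕ ℤ/10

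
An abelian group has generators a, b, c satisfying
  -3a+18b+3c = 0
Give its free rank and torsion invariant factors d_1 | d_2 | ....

Answer: M ≅ ℤ^2 ⊕ ℤ/3

Derivation:
rank_ℚ(R)=1; free=3−1=2
SNF(R) diag = [3] → torsion [3]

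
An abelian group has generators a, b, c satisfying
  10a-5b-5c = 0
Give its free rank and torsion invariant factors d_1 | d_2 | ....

Answer: M ≅ ℤ^2 ⊕ ℤ/5

Derivation:
rank_ℚ(R)=1; free=3−1=2
SNF(R) diag = [5] → torsion [5]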